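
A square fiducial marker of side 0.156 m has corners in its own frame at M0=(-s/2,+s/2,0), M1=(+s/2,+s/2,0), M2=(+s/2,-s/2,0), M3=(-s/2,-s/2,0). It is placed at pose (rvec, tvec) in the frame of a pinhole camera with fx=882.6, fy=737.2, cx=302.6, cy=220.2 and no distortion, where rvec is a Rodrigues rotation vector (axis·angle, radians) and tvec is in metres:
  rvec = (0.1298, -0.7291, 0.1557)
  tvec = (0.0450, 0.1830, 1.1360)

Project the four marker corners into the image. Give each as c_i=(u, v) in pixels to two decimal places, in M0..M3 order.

c0=(280.81, 390.83) c1=(367.54, 385.13) c2=(389.77, 291.23) c3=(304.40, 287.88)

Intrinsics K: fx=882.6, fy=737.2, cx=302.6, cy=220.2
Marker side s = 0.156 m; corners in marker frame (Z=0):
  M0 = (-0.0780, +0.0780, 0)
  M1 = (+0.0780, +0.0780, 0)
  M2 = (+0.0780, -0.0780, 0)
  M3 = (-0.0780, -0.0780, 0)
rvec = (0.1298, -0.7291, 0.1557), |rvec| = θ = 0.75675 rad = 43.359°
Rodrigues: sinθ=0.68657, 1−cosθ=0.27293; R = I + sinθ·[k]× + (1−cosθ)·[k]×²:
    [+0.73510 -0.18636 -0.65184]
    [+0.09616 +0.98042 -0.17186]
    [+0.67111 +0.06366 +0.73862]
t = (0.0450, 0.1830, 1.1360) m
M0: Pc = R·M0+t = (-0.02687, +0.25197, +1.08862); u = 882.6·(-0.02687)/1.08862 + 302.6 = 280.8120, v = 737.2·(+0.25197)/1.08862 + 220.2 = 390.8327
M1: Pc = R·M1+t = (+0.08780, +0.26697, +1.19331); u = 882.6·(+0.08780)/1.19331 + 302.6 = 367.5399, v = 737.2·(+0.26697)/1.19331 + 220.2 = 385.1294
M2: Pc = R·M2+t = (+0.11687, +0.11403, +1.18338); u = 882.6·(+0.11687)/1.18338 + 302.6 = 389.7679, v = 737.2·(+0.11403)/1.18338 + 220.2 = 291.2348
M3: Pc = R·M3+t = (+0.00220, +0.09903, +1.07869); u = 882.6·(+0.00220)/1.07869 + 302.6 = 304.3989, v = 737.2·(+0.09903)/1.07869 + 220.2 = 287.8775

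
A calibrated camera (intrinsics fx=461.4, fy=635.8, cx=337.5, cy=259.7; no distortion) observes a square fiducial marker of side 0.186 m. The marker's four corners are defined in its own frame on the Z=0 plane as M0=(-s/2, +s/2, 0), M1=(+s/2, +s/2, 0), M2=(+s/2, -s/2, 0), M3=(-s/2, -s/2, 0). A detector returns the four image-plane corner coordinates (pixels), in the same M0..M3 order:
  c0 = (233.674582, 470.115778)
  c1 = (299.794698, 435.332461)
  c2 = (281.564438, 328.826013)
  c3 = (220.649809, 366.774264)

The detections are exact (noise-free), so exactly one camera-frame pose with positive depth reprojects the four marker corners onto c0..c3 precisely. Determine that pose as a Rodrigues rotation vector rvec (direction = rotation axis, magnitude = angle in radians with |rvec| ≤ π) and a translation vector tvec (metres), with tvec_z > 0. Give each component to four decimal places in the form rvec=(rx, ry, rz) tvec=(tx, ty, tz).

Intrinsics K: fx=461.4, fy=635.8, cx=337.5, cy=259.7
Marker side s = 0.186 m; corners in marker frame (Z=0):
  M0 = (-0.0930, +0.0930, 0)
  M1 = (+0.0930, +0.0930, 0)
  M2 = (+0.0930, -0.0930, 0)
  M3 = (-0.0930, -0.0930, 0)
Detected image corners:
  c0 = (233.674582, 470.115778) px
  c1 = (299.794698, 435.332461) px
  c2 = (281.564438, 328.826013) px
  c3 = (220.649809, 366.774264) px
Planar DLT: solve 8×8 A·h = b for H (H[2,2]=1):
  H  [+265.88664 -11.95903 +257.79562]
  H  [-311.94042 +416.09062 +398.95132]
  H  [-0.29014 -0.36923 +1.00000]
B = K⁻¹H; ‖b₁‖=0.918896, ‖b₂‖=0.918896; λ = 2/(‖b₁‖+‖b₂‖) = 1.088262, sign → tz>0 ⇒ λ=+1.088262
r₁ = λ·B[:,0] = (+0.85809,-0.40496,-0.31575); r₂ = λ·B[:,1] = (+0.26571,+0.87632,-0.40181)
r₃ = r₁×r₂ = (+0.43942,+0.26089,+0.85956); SVD([r₁ r₂ r₃]) → R = UVᵀ:
  R  [+0.85809 +0.26571 +0.43942]
  R  [-0.40496 +0.87632 +0.26089]
  R  [-0.31575 -0.40181 +0.85956]
t = (-0.18799, +0.23835, +1.08826) m
tr R = 2.593971; θ = arccos((tr R − 1)/2) = 0.648509 rad = 37.157°
axis k = ((R−Rᵀ)₃₂, (R−Rᵀ)₁₃, (R−Rᵀ)₂₁) / (2 sinθ) = (-0.548601, +0.625142, -0.555189)
rvec = θ·k = (-0.355772, +0.405410, -0.360045)

rvec=(-0.3558, 0.4054, -0.3600) tvec=(-0.1880, 0.2383, 1.0883)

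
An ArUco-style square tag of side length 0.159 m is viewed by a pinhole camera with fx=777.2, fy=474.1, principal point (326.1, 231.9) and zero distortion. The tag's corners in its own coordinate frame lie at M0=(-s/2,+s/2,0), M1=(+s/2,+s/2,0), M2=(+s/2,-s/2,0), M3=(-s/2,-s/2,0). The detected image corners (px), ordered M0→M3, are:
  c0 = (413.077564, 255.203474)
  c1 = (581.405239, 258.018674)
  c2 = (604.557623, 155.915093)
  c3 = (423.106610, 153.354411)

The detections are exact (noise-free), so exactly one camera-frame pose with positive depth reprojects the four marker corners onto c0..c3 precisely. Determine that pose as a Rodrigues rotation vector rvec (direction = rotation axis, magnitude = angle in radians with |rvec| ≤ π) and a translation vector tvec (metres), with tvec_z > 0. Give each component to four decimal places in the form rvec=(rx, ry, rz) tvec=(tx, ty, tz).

Intrinsics K: fx=777.2, fy=474.1, cx=326.1, cy=231.9
Marker side s = 0.159 m; corners in marker frame (Z=0):
  M0 = (-0.0795, +0.0795, 0)
  M1 = (+0.0795, +0.0795, 0)
  M2 = (+0.0795, -0.0795, 0)
  M3 = (-0.0795, -0.0795, 0)
Detected image corners:
  c0 = (413.077564, 255.203474) px
  c1 = (581.405239, 258.018674) px
  c2 = (604.557623, 155.915093) px
  c3 = (423.106610, 153.354411) px
Planar DLT: solve 8×8 A·h = b for H (H[2,2]=1):
  H  [+1084.20470 +132.98337 +505.03217]
  H  [+11.16402 +737.85228 +207.52215]
  H  [-0.02807 +0.46927 +1.00000]
B = K⁻¹H; ‖b₁‖=1.407564, ‖b₂‖=1.407564; λ = 2/(‖b₁‖+‖b₂‖) = 0.710447, sign → tz>0 ⇒ λ=+0.710447
r₁ = λ·B[:,0] = (+0.99945,+0.02648,-0.01994); r₂ = λ·B[:,1] = (-0.01833,+0.94261,+0.33339)
r₃ = r₁×r₂ = (+0.02762,-0.33285,+0.94258); SVD([r₁ r₂ r₃]) → R = UVᵀ:
  R  [+0.99945 -0.01833 +0.02762]
  R  [+0.02648 +0.94261 -0.33285]
  R  [-0.01994 +0.33339 +0.94258]
t = (+0.16356, -0.03653, +0.71045) m
tr R = 2.884636; θ = arccos((tr R − 1)/2) = 0.341307 rad = 19.555°
axis k = ((R−Rᵀ)₃₂, (R−Rᵀ)₁₃, (R−Rᵀ)₂₁) / (2 sinθ) = (+0.995224, +0.071051, +0.066934)
rvec = θ·k = (+0.339677, +0.024250, +0.022845)

rvec=(0.3397, 0.0243, 0.0228) tvec=(0.1636, -0.0365, 0.7104)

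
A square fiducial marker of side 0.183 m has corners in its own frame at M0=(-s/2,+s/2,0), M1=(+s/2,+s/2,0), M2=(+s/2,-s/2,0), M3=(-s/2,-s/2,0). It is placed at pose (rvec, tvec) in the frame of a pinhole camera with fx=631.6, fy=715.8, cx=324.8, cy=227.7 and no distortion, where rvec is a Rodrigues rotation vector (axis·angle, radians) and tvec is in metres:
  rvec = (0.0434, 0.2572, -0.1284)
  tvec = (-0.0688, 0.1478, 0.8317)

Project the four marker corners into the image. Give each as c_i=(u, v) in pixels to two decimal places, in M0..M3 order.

c0=(218.41, 435.99) c1=(348.98, 428.48) c2=(330.17, 268.61) c3=(199.90, 284.96)

Intrinsics K: fx=631.6, fy=715.8, cx=324.8, cy=227.7
Marker side s = 0.183 m; corners in marker frame (Z=0):
  M0 = (-0.0915, +0.0915, 0)
  M1 = (+0.0915, +0.0915, 0)
  M2 = (+0.0915, -0.0915, 0)
  M3 = (-0.0915, -0.0915, 0)
rvec = (0.0434, 0.2572, -0.1284), |rvec| = θ = 0.29073 rad = 16.657°
Rodrigues: sinθ=0.28665, 1−cosθ=0.04196; R = I + sinθ·[k]× + (1−cosθ)·[k]×²:
    [+0.95897 +0.13214 +0.25083]
    [-0.12106 +0.99088 -0.05919]
    [-0.25636 +0.02639 +0.96622]
t = (-0.0688, 0.1478, 0.8317) m
M0: Pc = R·M0+t = (-0.14445, +0.24954, +0.85757); u = 631.6·(-0.14445)/0.85757 + 324.8 = 218.4092, v = 715.8·(+0.24954)/0.85757 + 227.7 = 435.9884
M1: Pc = R·M1+t = (+0.03104, +0.22739, +0.81066); u = 631.6·(+0.03104)/0.81066 + 324.8 = 348.9813, v = 715.8·(+0.22739)/0.81066 + 227.7 = 428.4811
M2: Pc = R·M2+t = (+0.00685, +0.04606, +0.80583); u = 631.6·(+0.00685)/0.80583 + 324.8 = 330.1728, v = 715.8·(+0.04606)/0.80583 + 227.7 = 268.6122
M3: Pc = R·M3+t = (-0.16864, +0.06821, +0.85274); u = 631.6·(-0.16864)/0.85274 + 324.8 = 199.8959, v = 715.8·(+0.06821)/0.85274 + 227.7 = 284.9572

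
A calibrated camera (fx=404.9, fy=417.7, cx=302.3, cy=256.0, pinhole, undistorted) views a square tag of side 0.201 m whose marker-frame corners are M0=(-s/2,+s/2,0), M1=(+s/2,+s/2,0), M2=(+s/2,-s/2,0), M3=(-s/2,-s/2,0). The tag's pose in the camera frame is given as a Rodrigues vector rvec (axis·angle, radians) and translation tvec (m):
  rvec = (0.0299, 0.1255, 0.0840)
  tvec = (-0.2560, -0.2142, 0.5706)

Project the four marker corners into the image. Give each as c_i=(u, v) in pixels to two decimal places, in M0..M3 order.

c0=(51.32, 168.63) c1=(183.45, 177.54) c2=(193.95, 25.77) c3=(59.76, 23.26)

Intrinsics K: fx=404.9, fy=417.7, cx=302.3, cy=256.0
Marker side s = 0.201 m; corners in marker frame (Z=0):
  M0 = (-0.1005, +0.1005, 0)
  M1 = (+0.1005, +0.1005, 0)
  M2 = (+0.1005, -0.1005, 0)
  M3 = (-0.1005, -0.1005, 0)
rvec = (0.0299, 0.1255, 0.0840), |rvec| = θ = 0.15395 rad = 8.821°
Rodrigues: sinθ=0.15334, 1−cosθ=0.01183; R = I + sinθ·[k]× + (1−cosθ)·[k]×²:
    [+0.98862 -0.08180 +0.12626]
    [+0.08554 +0.99603 -0.02452]
    [-0.12375 +0.03504 +0.99169]
t = (-0.2560, -0.2142, 0.5706) m
M0: Pc = R·M0+t = (-0.36358, -0.12270, +0.58656); u = 404.9·(-0.36358)/0.58656 + 302.3 = 51.3239, v = 417.7·(-0.12270)/0.58656 + 256.0 = 168.6261
M1: Pc = R·M1+t = (-0.16486, -0.10550, +0.56168); u = 404.9·(-0.16486)/0.56168 + 302.3 = 183.4548, v = 417.7·(-0.10550)/0.56168 + 256.0 = 177.5430
M2: Pc = R·M2+t = (-0.14842, -0.30570, +0.55464); u = 404.9·(-0.14842)/0.55464 + 302.3 = 193.9478, v = 417.7·(-0.30570)/0.55464 + 256.0 = 25.7742
M3: Pc = R·M3+t = (-0.34714, -0.32290, +0.57952); u = 404.9·(-0.34714)/0.57952 + 302.3 = 59.7606, v = 417.7·(-0.32290)/0.57952 + 256.0 = 23.2631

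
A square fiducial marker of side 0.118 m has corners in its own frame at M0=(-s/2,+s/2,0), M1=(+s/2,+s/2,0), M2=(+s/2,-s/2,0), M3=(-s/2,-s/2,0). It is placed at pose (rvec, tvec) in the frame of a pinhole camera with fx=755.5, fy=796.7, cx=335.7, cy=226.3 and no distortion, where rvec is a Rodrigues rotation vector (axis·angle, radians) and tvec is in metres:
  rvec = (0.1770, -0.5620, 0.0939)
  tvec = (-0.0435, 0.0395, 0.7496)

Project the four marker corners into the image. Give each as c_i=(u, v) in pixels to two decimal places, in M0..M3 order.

Intrinsics K: fx=755.5, fy=796.7, cx=335.7, cy=226.3
Marker side s = 0.118 m; corners in marker frame (Z=0):
  M0 = (-0.0590, +0.0590, 0)
  M1 = (+0.0590, +0.0590, 0)
  M2 = (+0.0590, -0.0590, 0)
  M3 = (-0.0590, -0.0590, 0)
rvec = (0.1770, -0.5620, 0.0939), |rvec| = θ = 0.59665 rad = 34.185°
Rodrigues: sinθ=0.56187, 1−cosθ=0.17278; R = I + sinθ·[k]× + (1−cosθ)·[k]×²:
    [+0.84243 -0.13671 -0.52118]
    [+0.04015 +0.98052 -0.19230]
    [+0.53731 +0.14107 +0.83150]
t = (-0.0435, 0.0395, 0.7496) m
M0: Pc = R·M0+t = (-0.10127, +0.09498, +0.72622); u = 755.5·(-0.10127)/0.72622 + 335.7 = 230.3484, v = 796.7·(+0.09498)/0.72622 + 226.3 = 330.4994
M1: Pc = R·M1+t = (-0.00186, +0.09972, +0.78962); u = 755.5·(-0.00186)/0.78962 + 335.7 = 333.9181, v = 796.7·(+0.09972)/0.78962 + 226.3 = 326.9127
M2: Pc = R·M2+t = (+0.01427, -0.01598, +0.77298); u = 755.5·(+0.01427)/0.77298 + 335.7 = 349.6463, v = 796.7·(-0.01598)/0.77298 + 226.3 = 209.8279
M3: Pc = R·M3+t = (-0.08514, -0.02072, +0.70958); u = 755.5·(-0.08514)/0.70958 + 335.7 = 245.0522, v = 796.7·(-0.02072)/0.70958 + 226.3 = 203.0369

c0=(230.35, 330.50) c1=(333.92, 326.91) c2=(349.65, 209.83) c3=(245.05, 203.04)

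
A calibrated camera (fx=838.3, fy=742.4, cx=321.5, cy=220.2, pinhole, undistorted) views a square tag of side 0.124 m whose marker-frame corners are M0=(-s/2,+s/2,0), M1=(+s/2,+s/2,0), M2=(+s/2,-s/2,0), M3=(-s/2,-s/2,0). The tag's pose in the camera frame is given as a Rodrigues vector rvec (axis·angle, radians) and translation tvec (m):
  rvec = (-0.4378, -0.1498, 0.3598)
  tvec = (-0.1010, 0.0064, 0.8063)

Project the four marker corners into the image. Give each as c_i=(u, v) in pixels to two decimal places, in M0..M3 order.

c0=(129.51, 254.40) c1=(254.43, 297.71) c2=(296.98, 199.90) c3=(180.68, 158.49)

Intrinsics K: fx=838.3, fy=742.4, cx=321.5, cy=220.2
Marker side s = 0.124 m; corners in marker frame (Z=0):
  M0 = (-0.0620, +0.0620, 0)
  M1 = (+0.0620, +0.0620, 0)
  M2 = (+0.0620, -0.0620, 0)
  M3 = (-0.0620, -0.0620, 0)
rvec = (-0.4378, -0.1498, 0.3598), |rvec| = θ = 0.58614 rad = 33.584°
Rodrigues: sinθ=0.55315, 1−cosθ=0.16692; R = I + sinθ·[k]× + (1−cosθ)·[k]×²:
    [+0.92620 -0.30769 -0.21790]
    [+0.37141 +0.84398 +0.38697]
    [+0.06484 -0.43934 +0.89598]
t = (-0.1010, 0.0064, 0.8063) m
M0: Pc = R·M0+t = (-0.17750, +0.03570, +0.77504); u = 838.3·(-0.17750)/0.77504 + 321.5 = 129.5113, v = 742.4·(+0.03570)/0.77504 + 220.2 = 254.3959
M1: Pc = R·M1+t = (-0.06265, +0.08175, +0.78308); u = 838.3·(-0.06265)/0.78308 + 321.5 = 254.4301, v = 742.4·(+0.08175)/0.78308 + 220.2 = 297.7073
M2: Pc = R·M2+t = (-0.02450, -0.02290, +0.83756); u = 838.3·(-0.02450)/0.83756 + 321.5 = 296.9793, v = 742.4·(-0.02290)/0.83756 + 220.2 = 199.9023
M3: Pc = R·M3+t = (-0.13935, -0.06895, +0.82952); u = 838.3·(-0.13935)/0.82952 + 321.5 = 180.6770, v = 742.4·(-0.06895)/0.82952 + 220.2 = 158.4874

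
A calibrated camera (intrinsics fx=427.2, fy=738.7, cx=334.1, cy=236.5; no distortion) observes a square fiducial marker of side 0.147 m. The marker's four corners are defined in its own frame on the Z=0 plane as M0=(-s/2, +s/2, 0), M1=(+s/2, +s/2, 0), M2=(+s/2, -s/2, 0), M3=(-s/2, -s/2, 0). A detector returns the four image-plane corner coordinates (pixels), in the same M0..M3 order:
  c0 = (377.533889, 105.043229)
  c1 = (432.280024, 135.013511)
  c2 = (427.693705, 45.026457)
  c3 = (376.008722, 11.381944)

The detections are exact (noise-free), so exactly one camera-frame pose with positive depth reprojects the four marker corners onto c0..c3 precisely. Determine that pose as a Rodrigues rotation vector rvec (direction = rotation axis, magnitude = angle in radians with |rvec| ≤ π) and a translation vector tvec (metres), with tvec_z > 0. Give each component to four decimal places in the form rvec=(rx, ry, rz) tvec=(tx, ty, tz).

Intrinsics K: fx=427.2, fy=738.7, cx=334.1, cy=236.5
Marker side s = 0.147 m; corners in marker frame (Z=0):
  M0 = (-0.0735, +0.0735, 0)
  M1 = (+0.0735, +0.0735, 0)
  M2 = (+0.0735, -0.0735, 0)
  M3 = (-0.0735, -0.0735, 0)
Detected image corners:
  c0 = (377.533889, 105.043229) px
  c1 = (432.280024, 135.013511) px
  c2 = (427.693705, 45.026457) px
  c3 = (376.008722, 11.381944) px
Planar DLT: solve 8×8 A·h = b for H (H[2,2]=1):
  H  [+529.50974 -146.37980 +404.14607]
  H  [+247.59268 +593.49852 +73.20146]
  H  [+0.41603 -0.41521 +1.00000]
B = K⁻¹H; ‖b₁‖=1.024452, ‖b₂‖=1.024452; λ = 2/(‖b₁‖+‖b₂‖) = 0.976132, sign → tz>0 ⇒ λ=+0.976132
r₁ = λ·B[:,0] = (+0.89231,+0.19716,+0.40610); r₂ = λ·B[:,1] = (-0.01750,+0.91402,-0.40530)
r₃ = r₁×r₂ = (-0.45109,+0.35454,+0.81904); SVD([r₁ r₂ r₃]) → R = UVᵀ:
  R  [+0.89231 -0.01750 -0.45109]
  R  [+0.19716 +0.91402 +0.35454]
  R  [+0.40610 -0.40530 +0.81904]
t = (+0.16005, -0.21579, +0.97613) m
tr R = 2.625362; θ = arccos((tr R − 1)/2) = 0.622058 rad = 35.641°
axis k = ((R−Rᵀ)₃₂, (R−Rᵀ)₁₃, (R−Rᵀ)₂₁) / (2 sinθ) = (-0.651987, -0.735518, +0.184191)
rvec = θ·k = (-0.405574, -0.457535, +0.114578)

rvec=(-0.4056, -0.4575, 0.1146) tvec=(0.1601, -0.2158, 0.9761)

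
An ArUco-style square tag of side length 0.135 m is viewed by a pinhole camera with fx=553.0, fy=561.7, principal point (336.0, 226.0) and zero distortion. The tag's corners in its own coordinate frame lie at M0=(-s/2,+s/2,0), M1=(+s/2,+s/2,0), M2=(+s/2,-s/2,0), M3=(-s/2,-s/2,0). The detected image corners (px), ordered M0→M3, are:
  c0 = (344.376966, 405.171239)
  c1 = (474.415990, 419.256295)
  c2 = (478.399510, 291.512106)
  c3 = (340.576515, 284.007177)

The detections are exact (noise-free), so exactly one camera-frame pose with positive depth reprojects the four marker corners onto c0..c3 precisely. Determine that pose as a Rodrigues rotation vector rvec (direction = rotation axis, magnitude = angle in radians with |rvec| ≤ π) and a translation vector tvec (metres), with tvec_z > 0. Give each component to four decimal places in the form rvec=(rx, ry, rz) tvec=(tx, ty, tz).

Intrinsics K: fx=553.0, fy=561.7, cx=336.0, cy=226.0
Marker side s = 0.135 m; corners in marker frame (Z=0):
  M0 = (-0.0675, +0.0675, 0)
  M1 = (+0.0675, +0.0675, 0)
  M2 = (+0.0675, -0.0675, 0)
  M3 = (-0.0675, -0.0675, 0)
Detected image corners:
  c0 = (344.376966, 405.171239) px
  c1 = (474.415990, 419.256295) px
  c2 = (478.399510, 291.512106) px
  c3 = (340.576515, 284.007177) px
Planar DLT: solve 8×8 A·h = b for H (H[2,2]=1):
  H  [+815.60980 +176.30690 +407.50194]
  H  [-69.45983 +1071.74799 +351.63748]
  H  [-0.42896 +0.43022 +1.00000]
B = K⁻¹H; ‖b₁‖=1.788412, ‖b₂‖=1.788412; λ = 2/(‖b₁‖+‖b₂‖) = 0.559155, sign → tz>0 ⇒ λ=+0.559155
r₁ = λ·B[:,0] = (+0.97042,+0.02736,-0.23986); r₂ = λ·B[:,1] = (+0.03211,+0.97010,+0.24056)
r₃ = r₁×r₂ = (+0.23927,-0.24115,+0.94053); SVD([r₁ r₂ r₃]) → R = UVᵀ:
  R  [+0.97042 +0.03211 +0.23927]
  R  [+0.02736 +0.97010 -0.24115]
  R  [-0.23986 +0.24056 +0.94053]
t = (+0.07230, +0.12507, +0.55916) m
tr R = 2.881058; θ = arccos((tr R − 1)/2) = 0.346612 rad = 19.859°
axis k = ((R−Rᵀ)₃₂, (R−Rᵀ)₁₃, (R−Rᵀ)₂₁) / (2 sinθ) = (+0.708988, +0.705186, -0.006985)
rvec = θ·k = (+0.245744, +0.244426, -0.002421)

rvec=(0.2457, 0.2444, -0.0024) tvec=(0.0723, 0.1251, 0.5592)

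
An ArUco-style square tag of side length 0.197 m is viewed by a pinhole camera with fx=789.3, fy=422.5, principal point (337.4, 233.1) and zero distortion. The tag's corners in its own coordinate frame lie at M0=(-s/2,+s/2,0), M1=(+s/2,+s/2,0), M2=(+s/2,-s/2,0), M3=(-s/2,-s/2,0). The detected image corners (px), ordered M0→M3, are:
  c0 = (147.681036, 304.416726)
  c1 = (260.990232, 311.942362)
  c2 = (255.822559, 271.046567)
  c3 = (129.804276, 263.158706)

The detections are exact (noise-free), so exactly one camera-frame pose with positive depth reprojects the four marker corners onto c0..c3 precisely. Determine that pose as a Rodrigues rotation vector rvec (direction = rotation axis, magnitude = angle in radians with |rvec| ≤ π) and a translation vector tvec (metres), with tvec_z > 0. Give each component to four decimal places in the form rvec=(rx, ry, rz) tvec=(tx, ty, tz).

Intrinsics K: fx=789.3, fy=422.5, cx=337.4, cy=233.1
Marker side s = 0.197 m; corners in marker frame (Z=0):
  M0 = (-0.0985, +0.0985, 0)
  M1 = (+0.0985, +0.0985, 0)
  M2 = (+0.0985, -0.0985, 0)
  M3 = (-0.0985, -0.0985, 0)
Detected image corners:
  c0 = (147.681036, 304.416726) px
  c1 = (260.990232, 311.942362) px
  c2 = (255.822559, 271.046567) px
  c3 = (129.804276, 263.158706) px
Planar DLT: solve 8×8 A·h = b for H (H[2,2]=1):
  H  [+594.29685 +166.82434 +198.54518]
  H  [+22.55394 +365.18095 +288.72114]
  H  [-0.05742 +0.54465 +1.00000]
B = K⁻¹H; ‖b₁‖=0.784233, ‖b₂‖=0.784233; λ = 2/(‖b₁‖+‖b₂‖) = 1.275131, sign → tz>0 ⇒ λ=+1.275131
r₁ = λ·B[:,0] = (+0.99140,+0.10847,-0.07322); r₂ = λ·B[:,1] = (-0.02737,+0.71897,+0.69450)
r₃ = r₁×r₂ = (+0.12798,-0.68652,+0.71576); SVD([r₁ r₂ r₃]) → R = UVᵀ:
  R  [+0.99140 -0.02737 +0.12798]
  R  [+0.10847 +0.71897 -0.68652]
  R  [-0.07322 +0.69450 +0.71576]
t = (-0.22432, +0.16787, +1.27513) m
tr R = 2.426130; θ = arccos((tr R − 1)/2) = 0.776936 rad = 44.515°
axis k = ((R−Rᵀ)₃₂, (R−Rᵀ)₁₃, (R−Rᵀ)₂₁) / (2 sinθ) = (+0.984900, +0.143487, +0.096873)
rvec = θ·k = (+0.765204, +0.111480, +0.075264)

rvec=(0.7652, 0.1115, 0.0753) tvec=(-0.2243, 0.1679, 1.2751)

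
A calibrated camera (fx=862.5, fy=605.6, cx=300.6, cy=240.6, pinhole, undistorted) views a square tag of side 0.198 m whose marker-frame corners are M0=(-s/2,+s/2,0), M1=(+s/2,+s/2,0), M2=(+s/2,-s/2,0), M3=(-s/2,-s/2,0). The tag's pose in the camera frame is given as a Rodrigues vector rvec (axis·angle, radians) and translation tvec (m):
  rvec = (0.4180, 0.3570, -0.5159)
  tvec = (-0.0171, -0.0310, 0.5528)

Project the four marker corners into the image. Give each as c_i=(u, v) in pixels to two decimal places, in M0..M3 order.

c0=(239.63, 324.58) c1=(487.26, 249.43) c2=(318.34, 53.86) c3=(70.67, 165.87)

Intrinsics K: fx=862.5, fy=605.6, cx=300.6, cy=240.6
Marker side s = 0.198 m; corners in marker frame (Z=0):
  M0 = (-0.0990, +0.0990, 0)
  M1 = (+0.0990, +0.0990, 0)
  M2 = (+0.0990, -0.0990, 0)
  M3 = (-0.0990, -0.0990, 0)
rvec = (0.4180, 0.3570, -0.5159), |rvec| = θ = 0.75387 rad = 43.194°
Rodrigues: sinθ=0.68447, 1−cosθ=0.27096; R = I + sinθ·[k]× + (1−cosθ)·[k]×²:
    [+0.81234 +0.53955 +0.22132]
    [-0.39726 +0.78981 -0.46733]
    [-0.42694 +0.29171 +0.85593]
t = (-0.0171, -0.0310, 0.5528) m
M0: Pc = R·M0+t = (-0.04411, +0.08652, +0.62395); u = 862.5·(-0.04411)/0.62395 + 300.6 = 239.6299, v = 605.6·(+0.08652)/0.62395 + 240.6 = 324.5753
M1: Pc = R·M1+t = (+0.11674, +0.00786, +0.53941); u = 862.5·(+0.11674)/0.53941 + 300.6 = 487.2591, v = 605.6·(+0.00786)/0.53941 + 240.6 = 249.4270
M2: Pc = R·M2+t = (+0.00991, -0.14852, +0.48165); u = 862.5·(+0.00991)/0.48165 + 300.6 = 318.3402, v = 605.6·(-0.14852)/0.48165 + 240.6 = 53.8614
M3: Pc = R·M3+t = (-0.15094, -0.06986, +0.56619); u = 862.5·(-0.15094)/0.56619 + 300.6 = 70.6702, v = 605.6·(-0.06986)/0.56619 + 240.6 = 165.8747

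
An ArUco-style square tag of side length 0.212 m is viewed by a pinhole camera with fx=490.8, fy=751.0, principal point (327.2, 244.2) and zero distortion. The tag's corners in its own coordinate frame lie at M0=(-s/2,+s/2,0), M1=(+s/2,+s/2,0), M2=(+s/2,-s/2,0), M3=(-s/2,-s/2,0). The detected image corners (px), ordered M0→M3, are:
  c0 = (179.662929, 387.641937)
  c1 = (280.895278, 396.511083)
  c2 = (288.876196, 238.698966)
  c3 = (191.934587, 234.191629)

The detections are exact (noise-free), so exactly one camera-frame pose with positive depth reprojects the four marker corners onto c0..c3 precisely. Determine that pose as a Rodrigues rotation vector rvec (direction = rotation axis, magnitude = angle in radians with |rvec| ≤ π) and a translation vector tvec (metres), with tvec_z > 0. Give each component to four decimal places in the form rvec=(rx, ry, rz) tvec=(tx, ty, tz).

Intrinsics K: fx=490.8, fy=751.0, cx=327.2, cy=244.2
Marker side s = 0.212 m; corners in marker frame (Z=0):
  M0 = (-0.1060, +0.1060, 0)
  M1 = (+0.1060, +0.1060, 0)
  M2 = (+0.1060, -0.1060, 0)
  M3 = (-0.1060, -0.1060, 0)
Detected image corners:
  c0 = (179.662929, 387.641937) px
  c1 = (280.895278, 396.511083) px
  c2 = (288.876196, 238.698966) px
  c3 = (191.934587, 234.191629) px
Planar DLT: solve 8×8 A·h = b for H (H[2,2]=1):
  H  [+438.23924 -98.92340 +234.81328]
  H  [-7.30548 +665.83855 +312.42894]
  H  [-0.12288 -0.21682 +1.00000]
B = K⁻¹H; ‖b₁‖=0.983010, ‖b₂‖=0.983010; λ = 2/(‖b₁‖+‖b₂‖) = 1.017284, sign → tz>0 ⇒ λ=+1.017284
r₁ = λ·B[:,0] = (+0.99168,+0.03075,-0.12501); r₂ = λ·B[:,1] = (-0.05800,+0.97365,-0.22056)
r₃ = r₁×r₂ = (+0.11493,+0.22598,+0.96733); SVD([r₁ r₂ r₃]) → R = UVᵀ:
  R  [+0.99168 -0.05800 +0.11493]
  R  [+0.03075 +0.97365 +0.22598]
  R  [-0.12501 -0.22056 +0.96733]
t = (-0.19149, +0.09242, +1.01728) m
tr R = 2.932655; θ = arccos((tr R − 1)/2) = 0.260244 rad = 14.911°
axis k = ((R−Rᵀ)₃₂, (R−Rᵀ)₁₃, (R−Rᵀ)₂₁) / (2 sinθ) = (-0.867693, +0.466230, +0.172451)
rvec = θ·k = (-0.225812, +0.121333, +0.044879)

rvec=(-0.2258, 0.1213, 0.0449) tvec=(-0.1915, 0.0924, 1.0173)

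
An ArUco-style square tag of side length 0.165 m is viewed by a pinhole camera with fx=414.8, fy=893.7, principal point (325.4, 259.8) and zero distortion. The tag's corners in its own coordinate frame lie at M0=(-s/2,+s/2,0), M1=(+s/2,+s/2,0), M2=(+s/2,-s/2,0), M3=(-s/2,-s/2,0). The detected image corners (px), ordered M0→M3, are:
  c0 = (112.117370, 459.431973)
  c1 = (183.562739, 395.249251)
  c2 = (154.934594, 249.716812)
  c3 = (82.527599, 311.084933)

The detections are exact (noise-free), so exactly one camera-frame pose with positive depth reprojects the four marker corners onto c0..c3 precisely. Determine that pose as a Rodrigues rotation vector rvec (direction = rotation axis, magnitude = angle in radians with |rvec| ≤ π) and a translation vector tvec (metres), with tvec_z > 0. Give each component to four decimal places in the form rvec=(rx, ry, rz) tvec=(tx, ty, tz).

Intrinsics K: fx=414.8, fy=893.7, cx=325.4, cy=259.8
Marker side s = 0.165 m; corners in marker frame (Z=0):
  M0 = (-0.0825, +0.0825, 0)
  M1 = (+0.0825, +0.0825, 0)
  M2 = (+0.0825, -0.0825, 0)
  M3 = (-0.0825, -0.0825, 0)
Detected image corners:
  c0 = (112.117370, 459.431973) px
  c1 = (183.562739, 395.249251) px
  c2 = (154.934594, 249.716812) px
  c3 = (82.527599, 311.084933) px
Planar DLT: solve 8×8 A·h = b for H (H[2,2]=1):
  H  [+453.03522 +180.25593 +133.70166]
  H  [-335.00846 +900.72531 +353.71396]
  H  [+0.12849 +0.02903 +1.00000]
B = K⁻¹H; ‖b₁‖=1.081323, ‖b₂‖=1.081323; λ = 2/(‖b₁‖+‖b₂‖) = 0.924793, sign → tz>0 ⇒ λ=+0.924793
r₁ = λ·B[:,0] = (+0.91682,-0.38121,+0.11883); r₂ = λ·B[:,1] = (+0.38082,+0.92426,+0.02684)
r₃ = r₁×r₂ = (-0.12006,+0.02064,+0.99255); SVD([r₁ r₂ r₃]) → R = UVᵀ:
  R  [+0.91682 +0.38082 -0.12006]
  R  [-0.38121 +0.92426 +0.02064]
  R  [+0.11883 +0.02684 +0.99255]
t = (-0.42739, +0.09718, +0.92479) m
tr R = 2.833632; θ = arccos((tr R − 1)/2) = 0.410763 rad = 23.535°
axis k = ((R−Rᵀ)₃₂, (R−Rᵀ)₁₃, (R−Rᵀ)₂₁) / (2 sinθ) = (+0.007768, -0.299126, -0.954182)
rvec = θ·k = (+0.003191, -0.122870, -0.391943)

rvec=(0.0032, -0.1229, -0.3919) tvec=(-0.4274, 0.0972, 0.9248)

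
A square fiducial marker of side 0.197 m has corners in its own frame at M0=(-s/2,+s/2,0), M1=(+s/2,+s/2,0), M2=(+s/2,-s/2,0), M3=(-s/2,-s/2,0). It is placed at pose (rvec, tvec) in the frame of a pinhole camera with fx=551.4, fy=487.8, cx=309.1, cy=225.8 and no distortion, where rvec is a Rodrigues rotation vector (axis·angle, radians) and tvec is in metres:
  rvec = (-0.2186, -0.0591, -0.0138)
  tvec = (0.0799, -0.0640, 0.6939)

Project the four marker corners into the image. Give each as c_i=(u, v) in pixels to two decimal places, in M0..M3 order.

c0=(295.50, 249.84) c1=(455.54, 248.40) c2=(443.86, 116.99) c3=(293.24, 116.15)

Intrinsics K: fx=551.4, fy=487.8, cx=309.1, cy=225.8
Marker side s = 0.197 m; corners in marker frame (Z=0):
  M0 = (-0.0985, +0.0985, 0)
  M1 = (+0.0985, +0.0985, 0)
  M2 = (+0.0985, -0.0985, 0)
  M3 = (-0.0985, -0.0985, 0)
rvec = (-0.2186, -0.0591, -0.0138), |rvec| = θ = 0.22687 rad = 12.999°
Rodrigues: sinθ=0.22493, 1−cosθ=0.02562; R = I + sinθ·[k]× + (1−cosθ)·[k]×²:
    [+0.99817 +0.02011 -0.05709]
    [-0.00725 +0.97611 +0.21714]
    [+0.06010 -0.21632 +0.97447]
t = (0.0799, -0.0640, 0.6939) m
M0: Pc = R·M0+t = (-0.01644, +0.03286, +0.66667); u = 551.4·(-0.01644)/0.66667 + 309.1 = 295.5041, v = 487.8·(+0.03286)/0.66667 + 225.8 = 249.8445
M1: Pc = R·M1+t = (+0.18020, +0.03143, +0.67851); u = 551.4·(+0.18020)/0.67851 + 309.1 = 455.5420, v = 487.8·(+0.03143)/0.67851 + 225.8 = 248.3981
M2: Pc = R·M2+t = (+0.17624, -0.16086, +0.72113); u = 551.4·(+0.17624)/0.72113 + 309.1 = 443.8581, v = 487.8·(-0.16086)/0.72113 + 225.8 = 116.9868
M3: Pc = R·M3+t = (-0.02040, -0.15943, +0.70929); u = 551.4·(-0.02040)/0.70929 + 309.1 = 293.2406, v = 487.8·(-0.15943)/0.70929 + 225.8 = 116.1528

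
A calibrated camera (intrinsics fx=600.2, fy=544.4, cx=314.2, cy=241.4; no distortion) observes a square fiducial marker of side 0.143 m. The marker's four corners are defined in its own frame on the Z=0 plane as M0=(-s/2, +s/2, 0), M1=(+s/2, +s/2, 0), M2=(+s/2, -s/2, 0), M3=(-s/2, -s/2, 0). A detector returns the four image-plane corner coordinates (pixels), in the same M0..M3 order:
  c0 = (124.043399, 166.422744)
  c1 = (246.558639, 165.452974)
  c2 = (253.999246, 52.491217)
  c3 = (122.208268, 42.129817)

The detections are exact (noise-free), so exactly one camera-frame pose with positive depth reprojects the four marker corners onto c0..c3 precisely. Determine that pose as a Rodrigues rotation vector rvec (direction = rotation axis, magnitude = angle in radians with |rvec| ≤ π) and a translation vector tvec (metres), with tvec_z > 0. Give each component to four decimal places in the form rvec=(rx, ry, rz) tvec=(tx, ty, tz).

Intrinsics K: fx=600.2, fy=544.4, cx=314.2, cy=241.4
Marker side s = 0.143 m; corners in marker frame (Z=0):
  M0 = (-0.0715, +0.0715, 0)
  M1 = (+0.0715, +0.0715, 0)
  M2 = (+0.0715, -0.0715, 0)
  M3 = (-0.0715, -0.0715, 0)
Detected image corners:
  c0 = (124.043399, 166.422744) px
  c1 = (246.558639, 165.452974) px
  c2 = (253.999246, 52.491217) px
  c3 = (122.208268, 42.129817) px
Planar DLT: solve 8×8 A·h = b for H (H[2,2]=1):
  H  [+1008.80164 +76.80657 +189.59187]
  H  [+100.36028 +883.64229 +108.95679]
  H  [+0.64721 +0.52440 +1.00000]
B = K⁻¹H; ‖b₁‖=1.493415, ‖b₂‖=1.493415; λ = 2/(‖b₁‖+‖b₂‖) = 0.669606, sign → tz>0 ⇒ λ=+0.669606
r₁ = λ·B[:,0] = (+0.89859,-0.06873,+0.43337); r₂ = λ·B[:,1] = (-0.09813,+0.93117,+0.35114)
r₃ = r₁×r₂ = (-0.42768,-0.35806,+0.82999); SVD([r₁ r₂ r₃]) → R = UVᵀ:
  R  [+0.89859 -0.09813 -0.42768]
  R  [-0.06873 +0.93117 -0.35806]
  R  [+0.43337 +0.35114 +0.82999]
t = (-0.13902, -0.16290, +0.66961) m
tr R = 2.659747; θ = arccos((tr R − 1)/2) = 0.591915 rad = 33.914°
axis k = ((R−Rᵀ)₃₂, (R−Rᵀ)₁₃, (R−Rᵀ)₂₁) / (2 sinθ) = (+0.635542, -0.771617, +0.026351)
rvec = θ·k = (+0.376187, -0.456732, +0.015598)

rvec=(0.3762, -0.4567, 0.0156) tvec=(-0.1390, -0.1629, 0.6696)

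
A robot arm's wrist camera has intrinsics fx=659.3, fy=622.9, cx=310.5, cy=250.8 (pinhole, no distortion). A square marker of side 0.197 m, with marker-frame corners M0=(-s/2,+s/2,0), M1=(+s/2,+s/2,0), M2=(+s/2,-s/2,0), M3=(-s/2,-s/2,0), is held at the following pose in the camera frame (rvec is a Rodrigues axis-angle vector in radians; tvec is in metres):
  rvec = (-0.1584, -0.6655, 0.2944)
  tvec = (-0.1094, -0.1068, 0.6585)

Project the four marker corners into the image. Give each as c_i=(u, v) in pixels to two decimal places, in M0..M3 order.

Intrinsics K: fx=659.3, fy=622.9, cx=310.5, cy=250.8
Marker side s = 0.197 m; corners in marker frame (Z=0):
  M0 = (-0.0985, +0.0985, 0)
  M1 = (+0.0985, +0.0985, 0)
  M2 = (+0.0985, -0.0985, 0)
  M3 = (-0.0985, -0.0985, 0)
rvec = (-0.1584, -0.6655, 0.2944), |rvec| = θ = 0.74475 rad = 42.671°
Rodrigues: sinθ=0.67779, 1−cosθ=0.26474; R = I + sinθ·[k]× + (1−cosθ)·[k]×²:
    [+0.74723 -0.21761 -0.62792]
    [+0.31825 +0.94665 +0.05064]
    [+0.58341 -0.23767 +0.77663]
t = (-0.1094, -0.1068, 0.6585) m
M0: Pc = R·M0+t = (-0.20444, -0.04490, +0.57762); u = 659.3·(-0.20444)/0.57762 + 310.5 = 77.1549, v = 622.9·(-0.04490)/0.57762 + 250.8 = 202.3787
M1: Pc = R·M1+t = (-0.05723, +0.01779, +0.69255); u = 659.3·(-0.05723)/0.69255 + 310.5 = 256.0157, v = 622.9·(+0.01779)/0.69255 + 250.8 = 266.8032
M2: Pc = R·M2+t = (-0.01436, -0.16870, +0.73938); u = 659.3·(-0.01436)/0.73938 + 310.5 = 297.6930, v = 622.9·(-0.16870)/0.73938 + 250.8 = 108.6773
M3: Pc = R·M3+t = (-0.16157, -0.23139, +0.62445); u = 659.3·(-0.16157)/0.62445 + 310.5 = 139.9143, v = 622.9·(-0.23139)/0.62445 + 250.8 = 19.9800

c0=(77.15, 202.38) c1=(256.02, 266.80) c2=(297.69, 108.68) c3=(139.91, 19.98)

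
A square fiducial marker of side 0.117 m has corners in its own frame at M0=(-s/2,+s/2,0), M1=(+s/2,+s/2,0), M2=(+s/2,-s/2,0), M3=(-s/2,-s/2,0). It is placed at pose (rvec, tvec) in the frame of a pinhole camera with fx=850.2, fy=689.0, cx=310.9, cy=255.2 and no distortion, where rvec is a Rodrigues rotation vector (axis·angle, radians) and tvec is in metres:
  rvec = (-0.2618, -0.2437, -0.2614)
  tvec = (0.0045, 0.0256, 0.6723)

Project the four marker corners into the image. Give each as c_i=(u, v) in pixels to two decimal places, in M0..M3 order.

c0=(266.39, 354.90) c1=(406.56, 323.79) c2=(362.68, 214.00) c3=(225.87, 238.73)

Intrinsics K: fx=850.2, fy=689.0, cx=310.9, cy=255.2
Marker side s = 0.117 m; corners in marker frame (Z=0):
  M0 = (-0.0585, +0.0585, 0)
  M1 = (+0.0585, +0.0585, 0)
  M2 = (+0.0585, -0.0585, 0)
  M3 = (-0.0585, -0.0585, 0)
rvec = (-0.2618, -0.2437, -0.2614), |rvec| = θ = 0.44301 rad = 25.383°
Rodrigues: sinθ=0.42866, 1−cosθ=0.09654; R = I + sinθ·[k]× + (1−cosθ)·[k]×²:
    [+0.93718 +0.28432 -0.20215]
    [-0.22155 +0.93268 +0.28465]
    [+0.26947 -0.22199 +0.93707]
t = (0.0045, 0.0256, 0.6723) m
M0: Pc = R·M0+t = (-0.03369, +0.09312, +0.64355); u = 850.2·(-0.03369)/0.64355 + 310.9 = 266.3886, v = 689.0·(+0.09312)/0.64355 + 255.2 = 354.8990
M1: Pc = R·M1+t = (+0.07596, +0.06720, +0.67508); u = 850.2·(+0.07596)/0.67508 + 310.9 = 406.5615, v = 689.0·(+0.06720)/0.67508 + 255.2 = 323.7868
M2: Pc = R·M2+t = (+0.04269, -0.04192, +0.70105); u = 850.2·(+0.04269)/0.70105 + 310.9 = 362.6754, v = 689.0·(-0.04192)/0.70105 + 255.2 = 213.9982
M3: Pc = R·M3+t = (-0.06696, -0.01600, +0.66952); u = 850.2·(-0.06696)/0.66952 + 310.9 = 225.8735, v = 689.0·(-0.01600)/0.66952 + 255.2 = 238.7336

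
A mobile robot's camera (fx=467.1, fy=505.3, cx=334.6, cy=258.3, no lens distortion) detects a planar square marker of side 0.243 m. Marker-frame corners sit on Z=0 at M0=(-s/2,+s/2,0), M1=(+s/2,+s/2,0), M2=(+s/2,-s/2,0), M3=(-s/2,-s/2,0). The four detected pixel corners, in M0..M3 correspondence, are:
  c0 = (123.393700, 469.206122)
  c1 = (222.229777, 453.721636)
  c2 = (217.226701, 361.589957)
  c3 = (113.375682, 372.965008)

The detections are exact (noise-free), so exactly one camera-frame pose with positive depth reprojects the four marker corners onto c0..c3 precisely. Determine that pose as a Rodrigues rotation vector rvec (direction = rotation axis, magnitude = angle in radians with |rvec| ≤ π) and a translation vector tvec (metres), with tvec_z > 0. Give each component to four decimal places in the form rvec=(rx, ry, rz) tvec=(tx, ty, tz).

Intrinsics K: fx=467.1, fy=505.3, cx=334.6, cy=258.3
Marker side s = 0.243 m; corners in marker frame (Z=0):
  M0 = (-0.1215, +0.1215, 0)
  M1 = (+0.1215, +0.1215, 0)
  M2 = (+0.1215, -0.1215, 0)
  M3 = (-0.1215, -0.1215, 0)
Detected image corners:
  c0 = (123.393700, 469.206122) px
  c1 = (222.229777, 453.721636) px
  c2 = (217.226701, 361.589957) px
  c3 = (113.375682, 372.965008) px
Planar DLT: solve 8×8 A·h = b for H (H[2,2]=1):
  H  [+451.70982 +62.48951 +170.41316]
  H  [+30.06868 +465.43031 +415.27995]
  H  [+0.20641 +0.18834 +1.00000]
B = K⁻¹H; ‖b₁‖=0.846050, ‖b₂‖=0.846050; λ = 2/(‖b₁‖+‖b₂‖) = 1.181963, sign → tz>0 ⇒ λ=+1.181963
r₁ = λ·B[:,0] = (+0.96826,-0.05438,+0.24396); r₂ = λ·B[:,1] = (-0.00134,+0.97491,+0.22261)
r₃ = r₁×r₂ = (-0.24995,-0.21588,+0.94389); SVD([r₁ r₂ r₃]) → R = UVᵀ:
  R  [+0.96826 -0.00134 -0.24995]
  R  [-0.05438 +0.97491 -0.21588]
  R  [+0.24396 +0.22261 +0.94389]
t = (-0.41546, +0.36720, +1.18196) m
tr R = 2.887052; θ = arccos((tr R − 1)/2) = 0.337680 rad = 19.348°
axis k = ((R−Rᵀ)₃₂, (R−Rᵀ)₁₃, (R−Rᵀ)₂₁) / (2 sinθ) = (+0.661776, -0.745417, -0.080039)
rvec = θ·k = (+0.223468, -0.251712, -0.027028)

rvec=(0.2235, -0.2517, -0.0270) tvec=(-0.4155, 0.3672, 1.1820)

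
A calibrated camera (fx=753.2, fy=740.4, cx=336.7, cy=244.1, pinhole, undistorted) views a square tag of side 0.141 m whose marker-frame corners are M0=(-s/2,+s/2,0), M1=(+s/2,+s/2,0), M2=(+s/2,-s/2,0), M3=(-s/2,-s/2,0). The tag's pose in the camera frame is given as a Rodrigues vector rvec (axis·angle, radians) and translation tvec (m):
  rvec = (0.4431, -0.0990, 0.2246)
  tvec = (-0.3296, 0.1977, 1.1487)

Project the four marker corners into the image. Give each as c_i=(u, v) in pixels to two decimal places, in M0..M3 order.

c0=(69.21, 400.10) c1=(160.53, 414.46) c2=(173.68, 342.00) c3=(77.80, 325.56)

Intrinsics K: fx=753.2, fy=740.4, cx=336.7, cy=244.1
Marker side s = 0.141 m; corners in marker frame (Z=0):
  M0 = (-0.0705, +0.0705, 0)
  M1 = (+0.0705, +0.0705, 0)
  M2 = (+0.0705, -0.0705, 0)
  M3 = (-0.0705, -0.0705, 0)
rvec = (0.4431, -0.0990, 0.2246), |rvec| = θ = 0.50654 rad = 29.023°
Rodrigues: sinθ=0.48516, 1−cosθ=0.12557; R = I + sinθ·[k]× + (1−cosθ)·[k]×²:
    [+0.97052 -0.23659 -0.04612]
    [+0.19365 +0.87922 -0.43527]
    [+0.14353 +0.41351 +0.89912]
t = (-0.3296, 0.1977, 1.1487) m
M0: Pc = R·M0+t = (-0.41470, +0.24603, +1.16773); u = 753.2·(-0.41470)/1.16773 + 336.7 = 69.2140, v = 740.4·(+0.24603)/1.16773 + 244.1 = 400.0969
M1: Pc = R·M1+t = (-0.27786, +0.27334, +1.18797); u = 753.2·(-0.27786)/1.18797 + 336.7 = 160.5319, v = 740.4·(+0.27334)/1.18797 + 244.1 = 414.4570
M2: Pc = R·M2+t = (-0.24450, +0.14937, +1.12967); u = 753.2·(-0.24450)/1.12967 + 336.7 = 173.6811, v = 740.4·(+0.14937)/1.12967 + 244.1 = 341.9973
M3: Pc = R·M3+t = (-0.38134, +0.12206, +1.10943); u = 753.2·(-0.38134)/1.10943 + 336.7 = 77.8039, v = 740.4·(+0.12206)/1.10943 + 244.1 = 325.5608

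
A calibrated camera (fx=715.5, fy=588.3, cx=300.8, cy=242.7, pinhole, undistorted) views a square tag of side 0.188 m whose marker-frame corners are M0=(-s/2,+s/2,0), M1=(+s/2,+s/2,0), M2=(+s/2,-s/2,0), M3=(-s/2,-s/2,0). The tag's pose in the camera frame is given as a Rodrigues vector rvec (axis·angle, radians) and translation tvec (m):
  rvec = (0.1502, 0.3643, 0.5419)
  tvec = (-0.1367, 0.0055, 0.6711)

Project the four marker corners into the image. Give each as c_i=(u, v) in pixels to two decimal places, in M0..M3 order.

c0=(46.68, 271.66) c1=(185.97, 362.01) c2=(280.91, 219.49) c3=(124.69, 135.08)

Intrinsics K: fx=715.5, fy=588.3, cx=300.8, cy=242.7
Marker side s = 0.188 m; corners in marker frame (Z=0):
  M0 = (-0.0940, +0.0940, 0)
  M1 = (+0.0940, +0.0940, 0)
  M2 = (+0.0940, -0.0940, 0)
  M3 = (-0.0940, -0.0940, 0)
rvec = (0.1502, 0.3643, 0.5419), |rvec| = θ = 0.67002 rad = 38.389°
Rodrigues: sinθ=0.62100, 1−cosθ=0.21619; R = I + sinθ·[k]× + (1−cosθ)·[k]×²:
    [+0.79467 -0.47590 +0.37684]
    [+0.52861 +0.84772 -0.04414]
    [-0.29845 +0.23428 +0.92522]
t = (-0.1367, 0.0055, 0.6711) m
M0: Pc = R·M0+t = (-0.25613, +0.03550, +0.72118); u = 715.5·(-0.25613)/0.72118 + 300.8 = 46.6820, v = 588.3·(+0.03550)/0.72118 + 242.7 = 271.6565
M1: Pc = R·M1+t = (-0.10674, +0.13487, +0.66507); u = 715.5·(-0.10674)/0.66507 + 300.8 = 185.9704, v = 588.3·(+0.13487)/0.66507 + 242.7 = 362.0061
M2: Pc = R·M2+t = (-0.01727, -0.02450, +0.62102); u = 715.5·(-0.01727)/0.62102 + 300.8 = 280.9075, v = 588.3·(-0.02450)/0.62102 + 242.7 = 219.4941
M3: Pc = R·M3+t = (-0.16666, -0.12387, +0.67713); u = 715.5·(-0.16666)/0.67713 + 300.8 = 124.6922, v = 588.3·(-0.12387)/0.67713 + 242.7 = 135.0764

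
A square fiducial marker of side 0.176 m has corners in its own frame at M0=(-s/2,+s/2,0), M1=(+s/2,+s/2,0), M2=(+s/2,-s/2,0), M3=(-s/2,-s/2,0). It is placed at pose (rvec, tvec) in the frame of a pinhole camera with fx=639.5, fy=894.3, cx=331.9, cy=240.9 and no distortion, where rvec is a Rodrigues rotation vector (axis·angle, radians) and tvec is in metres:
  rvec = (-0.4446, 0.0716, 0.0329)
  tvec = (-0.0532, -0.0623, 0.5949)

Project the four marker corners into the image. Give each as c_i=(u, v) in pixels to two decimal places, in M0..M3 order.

Intrinsics K: fx=639.5, fy=894.3, cx=331.9, cy=240.9
Marker side s = 0.176 m; corners in marker frame (Z=0):
  M0 = (-0.0880, +0.0880, 0)
  M1 = (+0.0880, +0.0880, 0)
  M2 = (+0.0880, -0.0880, 0)
  M3 = (-0.0880, -0.0880, 0)
rvec = (-0.4446, 0.0716, 0.0329), |rvec| = θ = 0.45153 rad = 25.871°
Rodrigues: sinθ=0.43634, 1−cosθ=0.10022; R = I + sinθ·[k]× + (1−cosθ)·[k]×²:
    [+0.99695 -0.04744 +0.06200]
    [+0.01615 +0.90230 +0.43080]
    [-0.07638 -0.42849 +0.90031]
t = (-0.0532, -0.0623, 0.5949) m
M0: Pc = R·M0+t = (-0.14511, +0.01568, +0.56391); u = 639.5·(-0.14511)/0.56391 + 331.9 = 167.3442, v = 894.3·(+0.01568)/0.56391 + 240.9 = 265.7693
M1: Pc = R·M1+t = (+0.03036, +0.01852, +0.55047); u = 639.5·(+0.03036)/0.55047 + 331.9 = 367.1662, v = 894.3·(+0.01852)/0.55047 + 240.9 = 270.9931
M2: Pc = R·M2+t = (+0.03871, -0.14028, +0.62589); u = 639.5·(+0.03871)/0.62589 + 331.9 = 371.4482, v = 894.3·(-0.14028)/0.62589 + 240.9 = 40.4576
M3: Pc = R·M3+t = (-0.13676, -0.14312, +0.63933); u = 639.5·(-0.13676)/0.63933 + 331.9 = 195.1068, v = 894.3·(-0.14312)/0.63933 + 240.9 = 40.6975

c0=(167.34, 265.77) c1=(367.17, 270.99) c2=(371.45, 40.46) c3=(195.11, 40.70)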